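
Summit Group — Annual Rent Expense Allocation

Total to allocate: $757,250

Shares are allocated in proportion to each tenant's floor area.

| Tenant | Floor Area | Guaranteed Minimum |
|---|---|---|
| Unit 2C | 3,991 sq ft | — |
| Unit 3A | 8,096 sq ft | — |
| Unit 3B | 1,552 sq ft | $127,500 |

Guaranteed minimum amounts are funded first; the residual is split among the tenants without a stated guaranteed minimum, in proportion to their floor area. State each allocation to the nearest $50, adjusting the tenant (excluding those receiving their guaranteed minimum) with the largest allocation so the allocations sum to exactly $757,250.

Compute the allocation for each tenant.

Unit 2C: $207,950; Unit 3A: $421,800; Unit 3B: $127,500

Fund the minimums — Unit 3B $127,500. Remaining pool $629,750.
Remaining pool split over remaining floor area 12,087: Unit 2C 207,936.81 → $207,950; Unit 3A 421,813.19 → $421,800.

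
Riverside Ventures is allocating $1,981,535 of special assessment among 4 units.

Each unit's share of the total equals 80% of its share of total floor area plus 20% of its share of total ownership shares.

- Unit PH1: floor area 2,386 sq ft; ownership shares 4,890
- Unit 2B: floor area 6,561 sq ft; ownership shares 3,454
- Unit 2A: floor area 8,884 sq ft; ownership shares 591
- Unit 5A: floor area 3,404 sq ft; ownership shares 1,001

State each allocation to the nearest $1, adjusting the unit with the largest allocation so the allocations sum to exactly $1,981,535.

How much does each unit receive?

Unit PH1: $373,161 · Unit 2B: $627,556 · Unit 2A: $686,778 · Unit 5A: $294,040

Totals — floor area 21,235, ownership shares 9,936.
Blended shares (80% floor area + 20% ownership shares): Unit PH1 0.1883; Unit 2B 0.3167; Unit 2A 0.3466; Unit 5A 0.1484.
Proportional shares: Unit PH1 373,161.26; Unit 2B 627,555.68; Unit 2A 686,777.96; Unit 5A 294,040.11.
After rounding ($1): Unit PH1 $373,161; Unit 2B $627,556; Unit 2A $686,778; Unit 5A $294,040. Sum = $1,981,535.
Sum already equals the total — no adjustment.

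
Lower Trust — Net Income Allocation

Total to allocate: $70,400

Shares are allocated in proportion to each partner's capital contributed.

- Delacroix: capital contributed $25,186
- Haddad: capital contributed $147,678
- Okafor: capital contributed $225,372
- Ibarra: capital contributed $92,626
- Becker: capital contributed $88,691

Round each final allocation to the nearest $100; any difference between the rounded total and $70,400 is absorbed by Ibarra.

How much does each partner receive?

Delacroix: $3,100 | Haddad: $17,900 | Okafor: $27,400 | Ibarra: $11,200 | Becker: $10,800

Capital contributed total: 579,553.
Proportional shares: Delacroix 25,186/579,553 × $70,400 = 3,059.42; Haddad 147,678/579,553 × $70,400 = 17,938.88; Okafor 225,372/579,553 × $70,400 = 27,376.60; Ibarra 92,626/579,553 × $70,400 = 11,251.55; Becker 88,691/579,553 × $70,400 = 10,773.56.
After rounding ($100): Delacroix $3,100; Haddad $17,900; Okafor $27,400; Ibarra $11,300; Becker $10,800. Sum = $70,500.
Difference $70,400 − $70,500 = −$100 applied to Ibarra: Ibarra becomes $11,200.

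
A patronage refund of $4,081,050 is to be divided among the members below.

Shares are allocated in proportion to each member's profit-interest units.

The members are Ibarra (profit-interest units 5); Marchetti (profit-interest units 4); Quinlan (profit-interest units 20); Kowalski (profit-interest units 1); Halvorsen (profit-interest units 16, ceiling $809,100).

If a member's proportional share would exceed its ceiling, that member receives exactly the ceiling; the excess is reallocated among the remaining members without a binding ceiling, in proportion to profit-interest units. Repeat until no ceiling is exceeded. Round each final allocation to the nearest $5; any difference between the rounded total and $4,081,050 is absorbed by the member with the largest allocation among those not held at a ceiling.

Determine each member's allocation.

Ibarra: $545,325 · Marchetti: $436,260 · Quinlan: $2,181,300 · Kowalski: $109,065 · Halvorsen: $809,100

Total profit-interest units = 46.
Pro-rata shares before constraints: Ibarra 443,592.39; Marchetti 354,873.91; Quinlan 1,774,369.57; Kowalski 88,718.48; Halvorsen 1,419,495.65.
Cap binds for Halvorsen ($809,100); remaining pool $3,271,950 reallocated over remaining profit-interest units 30.
Remaining shares: Ibarra 545,325.00 → $545,325; Marchetti 436,260.00 → $436,260; Quinlan 2,181,300.00 → $2,181,300; Kowalski 109,065.00 → $109,065.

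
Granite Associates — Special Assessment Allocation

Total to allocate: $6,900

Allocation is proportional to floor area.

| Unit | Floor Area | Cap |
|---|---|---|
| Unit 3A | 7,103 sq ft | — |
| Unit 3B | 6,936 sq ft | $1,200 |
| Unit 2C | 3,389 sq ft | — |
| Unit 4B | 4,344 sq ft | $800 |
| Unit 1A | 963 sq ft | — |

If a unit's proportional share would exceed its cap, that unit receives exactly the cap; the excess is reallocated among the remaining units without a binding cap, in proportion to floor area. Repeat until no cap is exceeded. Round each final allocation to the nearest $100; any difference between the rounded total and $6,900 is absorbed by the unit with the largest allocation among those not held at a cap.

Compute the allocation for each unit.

Combined floor area = 22,735.
Pro-rata shares before constraints: Unit 3A 2,155.74; Unit 3B 2,105.05; Unit 2C 1,028.55; Unit 4B 1,318.39; Unit 1A 292.27.
Capped: Unit 3B ($1,200), Unit 4B ($800); remaining pool $4,900 reallocated over remaining floor area 11,455.
Remaining shares: Unit 3A 3,038.38 → $3,000; Unit 2C 1,449.68 → $1,400; Unit 1A 411.93 → $400.
Rounding difference +$100 applied to Unit 3A → $3,100.

Unit 3A: $3,100; Unit 3B: $1,200; Unit 2C: $1,400; Unit 4B: $800; Unit 1A: $400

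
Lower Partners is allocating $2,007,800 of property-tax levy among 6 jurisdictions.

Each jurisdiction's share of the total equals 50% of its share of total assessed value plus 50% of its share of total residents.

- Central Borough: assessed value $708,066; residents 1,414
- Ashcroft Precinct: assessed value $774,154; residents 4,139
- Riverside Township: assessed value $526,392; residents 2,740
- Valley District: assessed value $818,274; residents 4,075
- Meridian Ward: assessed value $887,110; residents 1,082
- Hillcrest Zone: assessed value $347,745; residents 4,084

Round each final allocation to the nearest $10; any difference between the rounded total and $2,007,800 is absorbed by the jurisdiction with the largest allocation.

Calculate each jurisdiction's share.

Assessed value total 4,061,741; residents total 17,534.
Blended shares (50% assessed value + 50% residents): Central Borough 0.1275; Ashcroft Precinct 0.2133; Riverside Township 0.1429; Valley District 0.2169; Meridian Ward 0.1401; Hillcrest Zone 0.1593.
Pro-rata amounts: Central Borough 255,963.44; Ashcroft Precinct 428,316.20; Riverside Township 286,980.33; Valley District 435,556.61; Meridian Ward 281,207.47; Hillcrest Zone 319,775.95.
At nearest $10: Central Borough $255,960; Ashcroft Precinct $428,320; Riverside Township $286,980; Valley District $435,560; Meridian Ward $281,210; Hillcrest Zone $319,780. Sum = $2,007,810.
Difference $2,007,800 − $2,007,810 = −$10 applied to largest allocation (Valley District): Valley District becomes $435,550.

Central Borough: $255,960 | Ashcroft Precinct: $428,320 | Riverside Township: $286,980 | Valley District: $435,550 | Meridian Ward: $281,210 | Hillcrest Zone: $319,780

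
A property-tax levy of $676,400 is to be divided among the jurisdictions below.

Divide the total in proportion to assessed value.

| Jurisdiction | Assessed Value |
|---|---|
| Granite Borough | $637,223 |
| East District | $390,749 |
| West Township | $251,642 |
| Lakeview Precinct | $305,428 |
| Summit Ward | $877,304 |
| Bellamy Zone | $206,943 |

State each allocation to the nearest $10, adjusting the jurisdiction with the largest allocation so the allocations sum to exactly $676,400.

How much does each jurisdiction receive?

Granite Borough: $161,470 · East District: $99,020 · West Township: $63,770 · Lakeview Precinct: $77,400 · Summit Ward: $222,300 · Bellamy Zone: $52,440

Sum of assessed value: 2,669,289.
Proportional shares: Granite Borough 637,223/2,669,289 × $676,400 = 161,472.83; East District 390,749/2,669,289 × $676,400 = 99,016.11; West Township 251,642/2,669,289 × $676,400 = 63,766.29; Lakeview Precinct 305,428/2,669,289 × $676,400 = 77,395.70; Summit Ward 877,304/2,669,289 × $676,400 = 222,309.55; Bellamy Zone 206,943/2,669,289 × $676,400 = 52,439.52.
After rounding ($10): Granite Borough $161,470; East District $99,020; West Township $63,770; Lakeview Precinct $77,400; Summit Ward $222,310; Bellamy Zone $52,440. Sum = $676,410.
Difference $676,400 − $676,410 = −$10 applied to largest allocation (Summit Ward): Summit Ward becomes $222,300.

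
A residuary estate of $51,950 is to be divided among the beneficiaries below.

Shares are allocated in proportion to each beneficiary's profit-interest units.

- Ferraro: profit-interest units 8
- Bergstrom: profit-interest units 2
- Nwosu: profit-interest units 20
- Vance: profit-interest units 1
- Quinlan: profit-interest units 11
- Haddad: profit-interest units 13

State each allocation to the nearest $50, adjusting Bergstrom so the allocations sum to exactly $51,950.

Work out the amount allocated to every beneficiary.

Sum of profit-interest units: 55.
Raw shares: Ferraro 8/55 × $51,950 = 7,556.36; Bergstrom 2/55 × $51,950 = 1,889.09; Nwosu 20/55 × $51,950 = 18,890.91; Vance 1/55 × $51,950 = 944.55; Quinlan 11/55 × $51,950 = 10,390.00; Haddad 13/55 × $51,950 = 12,279.09.
Rounded to nearest $50: Ferraro $7,550; Bergstrom $1,900; Nwosu $18,900; Vance $950; Quinlan $10,400; Haddad $12,300. Sum = $52,000.
Difference $51,950 − $52,000 = −$50 applied to Bergstrom: Bergstrom becomes $1,850.

Ferraro: $7,550 · Bergstrom: $1,850 · Nwosu: $18,900 · Vance: $950 · Quinlan: $10,400 · Haddad: $12,300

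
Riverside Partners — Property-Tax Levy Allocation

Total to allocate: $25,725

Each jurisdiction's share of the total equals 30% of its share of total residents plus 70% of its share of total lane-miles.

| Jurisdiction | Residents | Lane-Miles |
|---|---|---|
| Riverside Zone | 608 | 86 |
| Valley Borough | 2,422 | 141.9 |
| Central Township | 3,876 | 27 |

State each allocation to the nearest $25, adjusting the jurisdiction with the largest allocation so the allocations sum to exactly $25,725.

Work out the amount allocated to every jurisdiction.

Riverside Zone: $6,750; Valley Borough: $12,725; Central Township: $6,250

Totals — residents 6,906, lane-miles 254.9.
Composite weights (30% residents + 70% lane-miles): Riverside Zone 0.2626; Valley Borough 0.4949; Central Township 0.2425.
Unrounded shares: Riverside Zone 6,754.94; Valley Borough 12,731.18; Central Township 6,238.88.
At nearest $25: Riverside Zone $6,750; Valley Borough $12,725; Central Township $6,250. Sum = $25,725.
Sum already equals the total — no adjustment.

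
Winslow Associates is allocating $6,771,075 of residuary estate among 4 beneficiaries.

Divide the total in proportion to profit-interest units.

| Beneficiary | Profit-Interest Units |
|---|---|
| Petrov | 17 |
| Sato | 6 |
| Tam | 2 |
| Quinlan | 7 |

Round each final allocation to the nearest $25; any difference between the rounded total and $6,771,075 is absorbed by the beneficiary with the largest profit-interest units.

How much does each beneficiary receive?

Total profit-interest units = 17 + 6 + 2 + 7 = 32.
Proportional shares: Petrov 3,597,133.59; Sato 1,269,576.56; Tam 423,192.19; Quinlan 1,481,172.66.
At nearest $25: Petrov $3,597,125; Sato $1,269,575; Tam $423,200; Quinlan $1,481,175. Sum = $6,771,075.
No rounding difference to absorb.

Petrov: $3,597,125 · Sato: $1,269,575 · Tam: $423,200 · Quinlan: $1,481,175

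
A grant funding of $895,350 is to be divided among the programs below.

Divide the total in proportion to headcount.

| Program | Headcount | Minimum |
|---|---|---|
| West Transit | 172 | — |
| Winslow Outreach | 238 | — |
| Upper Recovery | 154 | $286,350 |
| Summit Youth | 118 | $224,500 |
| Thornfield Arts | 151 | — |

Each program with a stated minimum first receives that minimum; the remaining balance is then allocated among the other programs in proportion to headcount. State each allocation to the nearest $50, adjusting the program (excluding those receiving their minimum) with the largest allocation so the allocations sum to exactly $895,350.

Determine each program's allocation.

West Transit: $117,900; Winslow Outreach: $163,100; Upper Recovery: $286,350; Summit Youth: $224,500; Thornfield Arts: $103,500

Minimums first: Upper Recovery $286,350; Summit Youth $224,500. Remaining pool $384,500.
Remaining pool split over remaining headcount 561: West Transit 117,885.92 → $117,900; Winslow Outreach 163,121.21 → $163,100; Thornfield Arts 103,492.87 → $103,500.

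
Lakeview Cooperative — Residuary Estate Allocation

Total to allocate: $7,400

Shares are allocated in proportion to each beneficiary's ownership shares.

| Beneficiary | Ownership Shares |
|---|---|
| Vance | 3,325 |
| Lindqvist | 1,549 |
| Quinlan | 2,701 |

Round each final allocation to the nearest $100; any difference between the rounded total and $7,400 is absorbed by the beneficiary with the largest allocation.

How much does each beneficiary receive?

Total ownership shares = 7,575.
Pro-rata amounts: Vance 3,325/7,575 × $7,400 = 3,248.18; Lindqvist 1,549/7,575 × $7,400 = 1,513.21; Quinlan 2,701/7,575 × $7,400 = 2,638.60.
After rounding ($100): Vance $3,200; Lindqvist $1,500; Quinlan $2,600. Sum = $7,300.
Difference $7,400 − $7,300 = +$100 applied to largest allocation (Vance): Vance becomes $3,300.

Vance: $3,300; Lindqvist: $1,500; Quinlan: $2,600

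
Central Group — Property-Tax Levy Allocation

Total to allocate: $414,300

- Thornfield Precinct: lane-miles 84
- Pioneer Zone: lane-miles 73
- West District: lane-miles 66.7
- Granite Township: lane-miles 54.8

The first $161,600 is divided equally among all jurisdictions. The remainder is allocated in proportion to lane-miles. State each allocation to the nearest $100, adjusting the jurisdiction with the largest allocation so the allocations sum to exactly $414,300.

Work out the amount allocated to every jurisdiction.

Thornfield Precinct: $116,700; Pioneer Zone: $106,600; West District: $100,900; Granite Township: $90,100

Equal tier: $161,600 ÷ 4 = $40,400 apiece.
Remainder $252,700 by lane-miles (total 278.5): Thornfield Precinct 76,218.31 → $76,200; Pioneer Zone 66,237.34 → $66,200; West District 60,520.97 → $60,500; Granite Township 49,723.38 → $49,700.
Rounding difference +$100 on remainder applied to Thornfield Precinct.
Totals: Thornfield Precinct $40,400 + $76,300 = $116,700; Pioneer Zone $40,400 + $66,200 = $106,600; West District $40,400 + $60,500 = $100,900; Granite Township $40,400 + $49,700 = $90,100.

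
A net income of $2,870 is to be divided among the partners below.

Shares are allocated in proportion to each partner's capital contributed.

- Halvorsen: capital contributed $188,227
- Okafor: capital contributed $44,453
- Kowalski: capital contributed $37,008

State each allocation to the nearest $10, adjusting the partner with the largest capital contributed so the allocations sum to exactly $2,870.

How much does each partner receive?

Capital contributed total: 188,227 + 44,453 + 37,008 = 269,688.
Proportional shares: Halvorsen 2,003.10; Okafor 473.07; Kowalski 393.84.
At nearest $10: Halvorsen $2,000; Okafor $470; Kowalski $390. Sum = $2,860.
Difference $2,870 − $2,860 = +$10 applied to largest capital contributed (Halvorsen): Halvorsen becomes $2,010.

Halvorsen: $2,010 | Okafor: $470 | Kowalski: $390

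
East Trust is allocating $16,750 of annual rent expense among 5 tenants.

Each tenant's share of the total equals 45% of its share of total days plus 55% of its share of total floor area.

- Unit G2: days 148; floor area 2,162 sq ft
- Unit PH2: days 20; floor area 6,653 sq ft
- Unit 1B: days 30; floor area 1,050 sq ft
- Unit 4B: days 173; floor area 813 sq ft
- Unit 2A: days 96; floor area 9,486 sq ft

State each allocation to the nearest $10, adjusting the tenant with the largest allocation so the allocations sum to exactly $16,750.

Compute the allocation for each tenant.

Days total 467; floor area total 20,164.
Blended shares (45% days + 55% floor area): Unit G2 0.2016; Unit PH2 0.2007; Unit 1B 0.0575; Unit 4B 0.1889; Unit 2A 0.3512.
Raw shares: Unit G2 3,376.53; Unit PH2 3,362.42; Unit 1B 963.93; Unit 4B 3,163.71; Unit 2A 5,883.42.
Rounded to nearest $10: Unit G2 $3,380; Unit PH2 $3,360; Unit 1B $960; Unit 4B $3,160; Unit 2A $5,880. Sum = $16,740.
Difference $16,750 − $16,740 = +$10 applied to largest allocation (Unit 2A): Unit 2A becomes $5,890.

Unit G2: $3,380 | Unit PH2: $3,360 | Unit 1B: $960 | Unit 4B: $3,160 | Unit 2A: $5,890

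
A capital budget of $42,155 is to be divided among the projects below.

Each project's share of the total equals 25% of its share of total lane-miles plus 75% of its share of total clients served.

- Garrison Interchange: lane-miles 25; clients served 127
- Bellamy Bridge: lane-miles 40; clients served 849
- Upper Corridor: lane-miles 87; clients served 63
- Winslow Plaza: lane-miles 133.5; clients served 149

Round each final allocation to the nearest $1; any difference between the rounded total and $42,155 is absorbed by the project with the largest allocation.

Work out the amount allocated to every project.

Garrison Interchange: $4,303 | Bellamy Bridge: $24,071 | Upper Corridor: $4,888 | Winslow Plaza: $8,893

Lane-miles total 285.5; clients served total 1,188.
Combined weights (25% lane-miles + 75% clients served): Garrison Interchange 0.1021; Bellamy Bridge 0.5710; Upper Corridor 0.1160; Winslow Plaza 0.2110.
Pro-rata amounts: Garrison Interchange 4,302.68; Bellamy Bridge 24,070.97; Upper Corridor 4,888.08; Winslow Plaza 8,893.26.
Rounded to nearest $1: Garrison Interchange $4,303; Bellamy Bridge $24,071; Upper Corridor $4,888; Winslow Plaza $8,893. Sum = $42,155.
Sum already equals the total — no adjustment.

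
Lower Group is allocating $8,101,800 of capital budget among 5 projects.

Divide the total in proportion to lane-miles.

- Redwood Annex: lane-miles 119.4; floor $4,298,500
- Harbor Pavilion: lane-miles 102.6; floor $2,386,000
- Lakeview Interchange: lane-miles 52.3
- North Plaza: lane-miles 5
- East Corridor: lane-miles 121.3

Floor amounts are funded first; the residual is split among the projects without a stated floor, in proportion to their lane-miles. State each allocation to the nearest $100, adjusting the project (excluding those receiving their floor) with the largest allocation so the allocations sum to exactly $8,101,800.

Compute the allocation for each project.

Minimums first: Redwood Annex $4,298,500; Harbor Pavilion $2,386,000. Remaining pool $1,417,300.
Remaining pool split over remaining lane-miles 178.6: Lakeview Interchange 415,032.42 → $415,000; North Plaza 39,678.05 → $39,700; East Corridor 962,589.53 → $962,600.

Redwood Annex: $4,298,500; Harbor Pavilion: $2,386,000; Lakeview Interchange: $415,000; North Plaza: $39,700; East Corridor: $962,600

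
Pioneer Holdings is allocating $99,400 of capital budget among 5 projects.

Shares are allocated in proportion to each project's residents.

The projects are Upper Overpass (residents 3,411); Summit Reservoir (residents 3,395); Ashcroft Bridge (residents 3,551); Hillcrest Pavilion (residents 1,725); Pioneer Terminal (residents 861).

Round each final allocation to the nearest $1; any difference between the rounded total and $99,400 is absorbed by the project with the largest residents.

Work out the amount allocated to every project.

Upper Overpass: $26,196; Summit Reservoir: $26,073; Ashcroft Bridge: $27,271; Hillcrest Pavilion: $13,248; Pioneer Terminal: $6,612

Total residents = 3,411 + 3,395 + 3,551 + 1,725 + 861 = 12,943.
Proportional shares: Upper Overpass 26,195.89; Summit Reservoir 26,073.01; Ashcroft Bridge 27,271.07; Hillcrest Pavilion 13,247.70; Pioneer Terminal 6,612.33.
At nearest $1: Upper Overpass $26,196; Summit Reservoir $26,073; Ashcroft Bridge $27,271; Hillcrest Pavilion $13,248; Pioneer Terminal $6,612. Sum = $99,400.
Rounded total matches; no reconciliation needed.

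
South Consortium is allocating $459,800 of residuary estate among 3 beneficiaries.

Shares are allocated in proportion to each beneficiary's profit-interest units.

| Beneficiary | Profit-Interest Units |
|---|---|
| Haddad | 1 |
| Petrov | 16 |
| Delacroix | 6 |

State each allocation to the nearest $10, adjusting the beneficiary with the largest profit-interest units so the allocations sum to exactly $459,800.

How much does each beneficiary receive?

Total profit-interest units = 1 + 16 + 6 = 23.
Proportional shares: Haddad 19,991.30; Petrov 319,860.87; Delacroix 119,947.83.
At nearest $10: Haddad $19,990; Petrov $319,860; Delacroix $119,950. Sum = $459,800.
Rounded total matches; no reconciliation needed.

Haddad: $19,990; Petrov: $319,860; Delacroix: $119,950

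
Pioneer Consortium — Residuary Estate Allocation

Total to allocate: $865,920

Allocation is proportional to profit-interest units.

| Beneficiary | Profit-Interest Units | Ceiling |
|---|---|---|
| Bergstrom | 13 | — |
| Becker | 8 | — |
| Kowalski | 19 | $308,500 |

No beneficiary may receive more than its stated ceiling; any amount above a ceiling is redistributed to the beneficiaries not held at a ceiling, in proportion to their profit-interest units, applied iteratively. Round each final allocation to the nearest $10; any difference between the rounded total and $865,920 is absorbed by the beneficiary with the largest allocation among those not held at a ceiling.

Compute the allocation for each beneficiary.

Bergstrom: $345,070 · Becker: $212,350 · Kowalski: $308,500

Total profit-interest units = 40.
Pro-rata shares before constraints: Bergstrom 281,424.00; Becker 173,184.00; Kowalski 411,312.00.
Capped: Kowalski ($308,500); remaining pool $557,420 reallocated over remaining profit-interest units 21.
Remaining shares: Bergstrom 345,069.52 → $345,070; Becker 212,350.48 → $212,350.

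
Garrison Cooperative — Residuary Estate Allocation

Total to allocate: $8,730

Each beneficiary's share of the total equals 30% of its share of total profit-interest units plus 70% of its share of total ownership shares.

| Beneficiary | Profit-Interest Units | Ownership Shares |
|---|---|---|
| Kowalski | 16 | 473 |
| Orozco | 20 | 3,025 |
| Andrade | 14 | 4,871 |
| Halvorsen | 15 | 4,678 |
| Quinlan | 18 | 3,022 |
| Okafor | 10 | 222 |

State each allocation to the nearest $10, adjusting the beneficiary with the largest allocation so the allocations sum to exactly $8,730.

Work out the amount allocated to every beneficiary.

Kowalski: $630; Orozco: $1,700; Andrade: $2,220; Halvorsen: $2,180; Quinlan: $1,640; Okafor: $360

Profit-interest units total 93; ownership shares total 16,291.
Combined weights (30% profit-interest units + 70% ownership shares): Kowalski 0.0719; Orozco 0.1945; Andrade 0.2545; Halvorsen 0.2494; Quinlan 0.1879; Okafor 0.0418.
Unrounded shares: Kowalski 628.01; Orozco 1,697.95; Andrade 2,221.44; Halvorsen 2,177.21; Quinlan 1,640.50; Okafor 364.89.
After rounding ($10): Kowalski $630; Orozco $1,700; Andrade $2,220; Halvorsen $2,180; Quinlan $1,640; Okafor $360. Sum = $8,730.
Sum already equals the total — no adjustment.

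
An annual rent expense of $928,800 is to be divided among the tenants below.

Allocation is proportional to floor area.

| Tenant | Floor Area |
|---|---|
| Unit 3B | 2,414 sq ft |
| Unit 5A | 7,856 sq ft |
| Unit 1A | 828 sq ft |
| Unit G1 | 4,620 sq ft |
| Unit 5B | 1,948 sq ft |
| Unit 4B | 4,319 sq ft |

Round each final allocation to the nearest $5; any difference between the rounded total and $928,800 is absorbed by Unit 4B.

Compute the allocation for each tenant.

Unit 3B: $101,985 | Unit 5A: $331,890 | Unit 1A: $34,980 | Unit G1: $195,180 | Unit 5B: $82,295 | Unit 4B: $182,470

Combined floor area = 21,985.
Proportional shares: Unit 3B 2,414/21,985 × $928,800 = 101,984.23; Unit 5A 7,856/21,985 × $928,800 = 331,892.33; Unit 1A 828/21,985 × $928,800 = 34,980.50; Unit G1 4,620/21,985 × $928,800 = 195,181.08; Unit 5B 1,948/21,985 × $928,800 = 82,297.13; Unit 4B 4,319/21,985 × $928,800 = 182,464.74.
Rounded to nearest $5: Unit 3B $101,985; Unit 5A $331,890; Unit 1A $34,980; Unit G1 $195,180; Unit 5B $82,295; Unit 4B $182,465. Sum = $928,795.
Difference $928,800 − $928,795 = +$5 applied to Unit 4B: Unit 4B becomes $182,470.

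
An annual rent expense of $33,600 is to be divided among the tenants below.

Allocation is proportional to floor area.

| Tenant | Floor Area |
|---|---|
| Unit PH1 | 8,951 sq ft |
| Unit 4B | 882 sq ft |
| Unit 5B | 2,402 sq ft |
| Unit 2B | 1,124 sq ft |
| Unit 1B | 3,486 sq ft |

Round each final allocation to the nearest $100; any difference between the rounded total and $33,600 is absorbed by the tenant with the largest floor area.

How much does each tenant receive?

Unit PH1: $17,800; Unit 4B: $1,800; Unit 5B: $4,800; Unit 2B: $2,200; Unit 1B: $7,000

Total floor area = 8,951 + 882 + 2,402 + 1,124 + 3,486 = 16,845.
Unrounded shares: Unit PH1 17,854.18; Unit 4B 1,759.29; Unit 5B 4,791.17; Unit 2B 2,241.99; Unit 1B 6,953.37.
Rounded to nearest $100: Unit PH1 $17,900; Unit 4B $1,800; Unit 5B $4,800; Unit 2B $2,200; Unit 1B $7,000. Sum = $33,700.
Difference $33,600 − $33,700 = −$100 applied to largest floor area (Unit PH1): Unit PH1 becomes $17,800.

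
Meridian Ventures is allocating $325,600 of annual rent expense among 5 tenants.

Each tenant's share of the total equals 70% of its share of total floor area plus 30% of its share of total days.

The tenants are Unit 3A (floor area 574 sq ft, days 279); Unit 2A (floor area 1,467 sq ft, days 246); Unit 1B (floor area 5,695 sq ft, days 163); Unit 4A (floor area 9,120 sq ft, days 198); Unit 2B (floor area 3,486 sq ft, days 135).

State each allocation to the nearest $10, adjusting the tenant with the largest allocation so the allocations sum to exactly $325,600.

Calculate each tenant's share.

Unit 3A: $33,120 · Unit 2A: $39,970 · Unit 1B: $79,400 · Unit 4A: $121,140 · Unit 2B: $51,970

Totals — floor area 20,342, days 1,021.
Blended shares (70% floor area + 30% days): Unit 3A 0.1017; Unit 2A 0.1228; Unit 1B 0.2439; Unit 4A 0.3720; Unit 2B 0.1596.
Unrounded shares: Unit 3A 33,123.51; Unit 2A 39,971.91; Unit 1B 79,403.44; Unit 4A 121,127.01; Unit 2B 51,974.13.
At nearest $10: Unit 3A $33,120; Unit 2A $39,970; Unit 1B $79,400; Unit 4A $121,130; Unit 2B $51,970. Sum = $325,590.
Difference $325,600 − $325,590 = +$10 applied to largest allocation (Unit 4A): Unit 4A becomes $121,140.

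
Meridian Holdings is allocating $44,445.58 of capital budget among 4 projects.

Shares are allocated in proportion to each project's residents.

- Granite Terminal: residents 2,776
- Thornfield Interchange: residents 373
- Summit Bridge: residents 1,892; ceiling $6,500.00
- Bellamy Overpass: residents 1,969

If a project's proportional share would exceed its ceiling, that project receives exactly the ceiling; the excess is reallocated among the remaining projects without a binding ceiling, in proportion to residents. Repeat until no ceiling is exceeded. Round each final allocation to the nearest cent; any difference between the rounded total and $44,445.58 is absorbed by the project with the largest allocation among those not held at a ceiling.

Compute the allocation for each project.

Sum of residents: 7,010.
Pro-rata shares before constraints: Granite Terminal 17,600.7033; Thornfield Interchange 2,364.9360; Summit Bridge 11,995.8684; Bellamy Overpass 12,484.0723.
Cap binds for Summit Bridge ($6,500.00); remaining pool $37,945.58 reallocated over remaining residents 5,118.
Shares after redistribution: Granite Terminal 20,581.6589 → $20,581.66; Thornfield Interchange 2,765.4751 → $2,765.48; Bellamy Overpass 14,598.4461 → $14,598.45.
Rounding difference −$0.01 applied to Granite Terminal → $20,581.65.

Granite Terminal: $20,581.65 · Thornfield Interchange: $2,765.48 · Summit Bridge: $6,500.00 · Bellamy Overpass: $14,598.45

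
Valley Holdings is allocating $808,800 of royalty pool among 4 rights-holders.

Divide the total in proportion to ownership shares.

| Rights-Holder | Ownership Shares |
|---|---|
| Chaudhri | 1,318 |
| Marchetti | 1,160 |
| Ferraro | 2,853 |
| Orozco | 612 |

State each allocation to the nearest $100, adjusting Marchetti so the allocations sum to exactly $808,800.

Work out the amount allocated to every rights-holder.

Chaudhri: $179,400 | Marchetti: $157,800 | Ferraro: $388,300 | Orozco: $83,300

Sum of ownership shares: 5,943.
Unrounded shares: Chaudhri 1,318/5,943 × $808,800 = 179,370.42; Marchetti 1,160/5,943 × $808,800 = 157,867.74; Ferraro 2,853/5,943 × $808,800 = 388,272.99; Orozco 612/5,943 × $808,800 = 83,288.84.
Rounded to nearest $100: Chaudhri $179,400; Marchetti $157,900; Ferraro $388,300; Orozco $83,300. Sum = $808,900.
Difference $808,800 − $808,900 = −$100 applied to Marchetti: Marchetti becomes $157,800.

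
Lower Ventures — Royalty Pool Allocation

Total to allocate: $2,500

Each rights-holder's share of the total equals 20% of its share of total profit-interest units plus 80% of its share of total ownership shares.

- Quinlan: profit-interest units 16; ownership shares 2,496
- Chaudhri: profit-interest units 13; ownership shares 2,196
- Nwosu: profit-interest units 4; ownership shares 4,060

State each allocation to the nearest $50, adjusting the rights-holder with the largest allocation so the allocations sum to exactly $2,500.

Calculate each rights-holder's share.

Quinlan: $800 | Chaudhri: $700 | Nwosu: $1,000

Profit-interest units total 33; ownership shares total 8,752.
Blended shares (20% profit-interest units + 80% ownership shares): Quinlan 0.3251; Chaudhri 0.2795; Nwosu 0.3954.
Raw shares: Quinlan 812.81; Chaudhri 698.80; Nwosu 988.39.
After rounding ($50): Quinlan $800; Chaudhri $700; Nwosu $1,000. Sum = $2,500.
No rounding difference to absorb.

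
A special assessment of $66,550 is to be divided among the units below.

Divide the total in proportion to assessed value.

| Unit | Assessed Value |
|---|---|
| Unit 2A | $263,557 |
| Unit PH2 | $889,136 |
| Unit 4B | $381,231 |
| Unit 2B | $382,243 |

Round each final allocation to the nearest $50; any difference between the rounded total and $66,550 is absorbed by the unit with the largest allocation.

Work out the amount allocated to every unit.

Total assessed value = 1,916,167.
Raw shares: Unit 2A 263,557/1,916,167 × $66,550 = 9,153.54; Unit PH2 889,136/1,916,167 × $66,550 = 30,880.40; Unit 4B 381,231/1,916,167 × $66,550 = 13,240.46; Unit 2B 382,243/1,916,167 × $66,550 = 13,275.60.
After rounding ($50): Unit 2A $9,150; Unit PH2 $30,900; Unit 4B $13,250; Unit 2B $13,300. Sum = $66,600.
Difference $66,550 − $66,600 = −$50 applied to largest allocation (Unit PH2): Unit PH2 becomes $30,850.

Unit 2A: $9,150; Unit PH2: $30,850; Unit 4B: $13,250; Unit 2B: $13,300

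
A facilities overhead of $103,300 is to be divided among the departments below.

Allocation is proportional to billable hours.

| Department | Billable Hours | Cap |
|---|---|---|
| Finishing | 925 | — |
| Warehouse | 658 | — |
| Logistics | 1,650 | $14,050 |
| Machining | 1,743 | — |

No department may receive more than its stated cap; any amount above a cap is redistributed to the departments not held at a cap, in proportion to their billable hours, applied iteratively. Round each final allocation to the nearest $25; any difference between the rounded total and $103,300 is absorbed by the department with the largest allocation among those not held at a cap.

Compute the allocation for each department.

Sum of billable hours: 4,976.
Pro-rata shares before constraints: Finishing 19,202.67; Warehouse 13,659.85; Logistics 34,253.42; Machining 36,184.06.
Held at cap: Logistics ($14,050); balance $89,250 reallocated over remaining billable hours 3,326.
Shares after redistribution: Finishing 24,821.48 → $24,825; Warehouse 17,656.79 → $17,650; Machining 46,771.72 → $46,775.

Finishing: $24,825 · Warehouse: $17,650 · Logistics: $14,050 · Machining: $46,775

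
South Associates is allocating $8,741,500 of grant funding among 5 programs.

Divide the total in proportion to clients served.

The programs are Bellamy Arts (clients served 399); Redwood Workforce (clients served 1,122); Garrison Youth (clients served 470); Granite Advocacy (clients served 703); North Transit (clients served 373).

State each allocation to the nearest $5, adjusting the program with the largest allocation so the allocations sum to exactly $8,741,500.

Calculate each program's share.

Total clients served = 3,067.
Proportional shares: Bellamy Arts 399/3,067 × $8,741,500 = 1,137,221.55; Redwood Workforce 1,122/3,067 × $8,741,500 = 3,197,901.21; Garrison Youth 470/3,067 × $8,741,500 = 1,339,584.28; Granite Advocacy 703/3,067 × $8,741,500 = 2,003,676.07; North Transit 373/3,067 × $8,741,500 = 1,063,116.89.
Rounded to nearest $5: Bellamy Arts $1,137,220; Redwood Workforce $3,197,900; Garrison Youth $1,339,585; Granite Advocacy $2,003,675; North Transit $1,063,115. Sum = $8,741,495.
Difference $8,741,500 − $8,741,495 = +$5 applied to largest allocation (Redwood Workforce): Redwood Workforce becomes $3,197,905.

Bellamy Arts: $1,137,220; Redwood Workforce: $3,197,905; Garrison Youth: $1,339,585; Granite Advocacy: $2,003,675; North Transit: $1,063,115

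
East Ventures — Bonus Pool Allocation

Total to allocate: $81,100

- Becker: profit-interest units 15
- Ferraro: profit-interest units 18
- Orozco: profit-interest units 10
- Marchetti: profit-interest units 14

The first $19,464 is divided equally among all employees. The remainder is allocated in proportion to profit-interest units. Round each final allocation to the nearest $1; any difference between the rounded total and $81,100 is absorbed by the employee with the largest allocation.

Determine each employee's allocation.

Becker: $21,086 · Ferraro: $24,330 · Orozco: $15,679 · Marchetti: $20,005

First tranche $19,464 split equally: $4,866 each.
Remainder $61,636 by profit-interest units (total 57): Becker 16,220.00 → $16,220; Ferraro 19,464.00 → $19,464; Orozco 10,813.33 → $10,813; Marchetti 15,138.67 → $15,139.
Totals: Becker $4,866 + $16,220 = $21,086; Ferraro $4,866 + $19,464 = $24,330; Orozco $4,866 + $10,813 = $15,679; Marchetti $4,866 + $15,139 = $20,005.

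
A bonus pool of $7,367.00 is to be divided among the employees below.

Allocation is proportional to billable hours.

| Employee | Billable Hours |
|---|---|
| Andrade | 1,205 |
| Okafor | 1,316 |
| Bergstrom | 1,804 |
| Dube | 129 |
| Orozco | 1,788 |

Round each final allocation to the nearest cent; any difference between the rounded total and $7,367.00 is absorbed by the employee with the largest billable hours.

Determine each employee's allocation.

Andrade: $1,422.18 · Okafor: $1,553.18 · Bergstrom: $2,129.14 · Dube: $152.25 · Orozco: $2,110.25

Total billable hours = 1,205 + 1,316 + 1,804 + 129 + 1,788 = 6,242.
Unrounded shares: Andrade 1,422.1780; Okafor 1,553.1836; Bergstrom 2,129.1362; Dube 152.2498; Orozco 2,110.2525.
At nearest cent: Andrade $1,422.18; Okafor $1,553.18; Bergstrom $2,129.14; Dube $152.25; Orozco $2,110.25. Sum = $7,367.00.
Sum already equals the total — no adjustment.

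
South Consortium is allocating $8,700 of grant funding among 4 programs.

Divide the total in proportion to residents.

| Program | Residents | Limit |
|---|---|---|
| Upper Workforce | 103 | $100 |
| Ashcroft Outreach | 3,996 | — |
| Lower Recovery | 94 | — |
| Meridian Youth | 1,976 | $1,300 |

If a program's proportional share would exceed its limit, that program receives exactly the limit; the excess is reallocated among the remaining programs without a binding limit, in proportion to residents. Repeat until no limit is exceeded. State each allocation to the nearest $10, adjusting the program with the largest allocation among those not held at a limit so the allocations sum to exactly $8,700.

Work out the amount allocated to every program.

Sum of residents: 6,169.
Unconstrained shares: Upper Workforce 145.26; Ashcroft Outreach 5,635.47; Lower Recovery 132.57; Meridian Youth 2,786.71.
Held at cap: Upper Workforce ($100), Meridian Youth ($1,300); balance $7,300 reallocated over remaining residents 4,090.
Remaining shares: Ashcroft Outreach 7,132.22 → $7,130; Lower Recovery 167.78 → $170.

Upper Workforce: $100 | Ashcroft Outreach: $7,130 | Lower Recovery: $170 | Meridian Youth: $1,300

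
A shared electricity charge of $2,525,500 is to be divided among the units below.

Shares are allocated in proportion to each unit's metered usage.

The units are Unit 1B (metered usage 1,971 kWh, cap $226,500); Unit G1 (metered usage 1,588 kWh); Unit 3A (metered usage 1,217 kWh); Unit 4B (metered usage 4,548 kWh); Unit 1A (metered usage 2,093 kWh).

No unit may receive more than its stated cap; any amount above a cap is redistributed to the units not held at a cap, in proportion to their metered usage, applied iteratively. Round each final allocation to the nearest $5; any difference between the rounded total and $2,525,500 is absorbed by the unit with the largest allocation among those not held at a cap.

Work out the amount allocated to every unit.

Metered usage total: 11,417.
Unconstrained shares: Unit 1B 435,995.49; Unit G1 351,273.89; Unit 3A 269,206.75; Unit 4B 1,006,041.34; Unit 1A 462,982.53.
Held at cap: Unit 1B ($226,500); residual $2,299,000 reallocated over remaining metered usage 9,446.
Redistributed shares: Unit G1 386,492.91 → $386,495; Unit 3A 296,197.65 → $296,200; Unit 4B 1,106,907.90 → $1,106,910; Unit 1A 509,401.55 → $509,400.
Rounding difference −$5 applied to Unit 4B → $1,106,905.

Unit 1B: $226,500; Unit G1: $386,495; Unit 3A: $296,200; Unit 4B: $1,106,905; Unit 1A: $509,400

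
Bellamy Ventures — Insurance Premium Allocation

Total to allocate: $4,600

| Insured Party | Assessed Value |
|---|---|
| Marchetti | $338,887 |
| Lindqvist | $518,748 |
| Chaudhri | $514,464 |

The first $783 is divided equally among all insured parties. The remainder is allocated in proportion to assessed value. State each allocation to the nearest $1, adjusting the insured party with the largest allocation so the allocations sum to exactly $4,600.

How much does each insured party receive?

$783 shared equally gives $261 per insured party.
Remainder $3,817 by assessed value (total 1,372,099): Marchetti 942.74 → $943; Lindqvist 1,443.09 → $1,443; Chaudhri 1,431.17 → $1,431.
Totals: Marchetti $261 + $943 = $1,204; Lindqvist $261 + $1,443 = $1,704; Chaudhri $261 + $1,431 = $1,692.

Marchetti: $1,204 | Lindqvist: $1,704 | Chaudhri: $1,692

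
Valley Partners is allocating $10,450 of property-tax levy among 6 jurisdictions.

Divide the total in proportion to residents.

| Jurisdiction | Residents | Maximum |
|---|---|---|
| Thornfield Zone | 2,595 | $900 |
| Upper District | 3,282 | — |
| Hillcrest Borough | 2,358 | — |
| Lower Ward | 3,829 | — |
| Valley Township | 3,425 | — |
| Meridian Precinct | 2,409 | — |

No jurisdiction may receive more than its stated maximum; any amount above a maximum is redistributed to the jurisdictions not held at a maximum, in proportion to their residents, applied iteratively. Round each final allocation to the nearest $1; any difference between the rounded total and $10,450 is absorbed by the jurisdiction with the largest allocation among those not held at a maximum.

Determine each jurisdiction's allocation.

Sum of residents: 17,898.
Unconstrained shares: Thornfield Zone 1,515.13; Upper District 1,916.24; Hillcrest Borough 1,376.75; Lower Ward 2,235.62; Valley Township 1,999.73; Meridian Precinct 1,406.53.
Cap binds for Thornfield Zone ($900); balance $9,550 reallocated over remaining residents 15,303.
Redistributed shares: Upper District 2,048.17 → $2,048; Hillcrest Borough 1,471.53 → $1,472; Lower Ward 2,389.53 → $2,390; Valley Township 2,137.41 → $2,137; Meridian Precinct 1,503.36 → $1,503.

Thornfield Zone: $900 · Upper District: $2,048 · Hillcrest Borough: $1,472 · Lower Ward: $2,390 · Valley Township: $2,137 · Meridian Precinct: $1,503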